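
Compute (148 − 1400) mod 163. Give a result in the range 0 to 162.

52

1400 = 8·163 + 96, so 1400 mod 163 = 96.
(148 − 96) mod 163 = 52.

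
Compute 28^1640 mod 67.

By repeated squaring mod 67: 28^1≡28, 28^2≡47, 28^4≡65, 28^8≡4, 28^16≡16, 28^32≡55, 28^64≡10, 28^128≡33, 28^256≡17, 28^512≡21, 28^1024≡39.
1640 = 8 + 32 + 64 + 512 + 1024, so 28^1640 ≡ 4·55·10·21·39 ≡ 36 (mod 67).

36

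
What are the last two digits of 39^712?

Successive squares of 39 mod 100: 39^1≡39, 39^2≡21, 39^4≡41, 39^8≡81, 39^16≡61, 39^32≡21, 39^64≡41, 39^128≡81, 39^256≡61, 39^512≡21.
712 = 8 + 64 + 128 + 512, so 39^712 ≡ 81·41·81·21 ≡ 21 (mod 100).

21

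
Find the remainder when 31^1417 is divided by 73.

By repeated squaring mod 73: 31^1≡31, 31^2≡12, 31^4≡71, 31^8≡4, 31^16≡16, 31^32≡37, 31^64≡55, 31^128≡32, 31^256≡2, 31^512≡4, 31^1024≡16.
1417 = 1 + 8 + 128 + 256 + 1024, so 31^1417 ≡ 31·4·32·2·16 ≡ 29 (mod 73).

29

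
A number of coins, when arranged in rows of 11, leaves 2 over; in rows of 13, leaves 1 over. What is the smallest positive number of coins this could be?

79

x ≡ 2 (mod 11) gives x ∈ {2, 13, 24, 35, 46, 57, 68, 79}.
The first of these with x mod 13 = 1 is 79.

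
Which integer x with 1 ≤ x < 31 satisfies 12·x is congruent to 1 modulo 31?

13

31 = 2·12 + 7
12 = 1·7 + 5
7 = 1·5 + 2
5 = 2·2 + 1
2 = 2·1 + 0
Back-substituting gives 12·13 ≡ 1 (mod 31).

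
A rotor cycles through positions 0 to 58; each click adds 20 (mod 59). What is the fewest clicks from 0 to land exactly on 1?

20·3 = 60 = 1·59 + 1, so 20⁻¹ ≡ 3 (mod 59).

3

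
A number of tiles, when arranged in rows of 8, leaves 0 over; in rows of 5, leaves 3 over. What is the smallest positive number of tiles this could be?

8

Since 5·5 ≡ 1 (mod 8), take x = 3 + 5·((0−3)·5 mod 8) = 3 + 5·1 = 8.
Check: 8 mod 8 = 0, 8 mod 5 = 3.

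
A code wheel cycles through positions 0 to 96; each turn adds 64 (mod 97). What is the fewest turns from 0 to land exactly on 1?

47

64·47 = 3008 = 31·97 + 1, so 64⁻¹ ≡ 47 (mod 97).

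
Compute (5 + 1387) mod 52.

40

1387 = 26·52 + 35, so 1387 mod 52 = 35.
(5 + 35) mod 52 = 40.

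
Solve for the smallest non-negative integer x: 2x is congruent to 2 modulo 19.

1

2⁻¹ ≡ 10 (mod 19) because 2·10 = 20 = 1·19 + 1.
So x ≡ 10·2 = 20 ≡ 1 (mod 19).
Check: 2·1 = 2 = 0·19 + 2.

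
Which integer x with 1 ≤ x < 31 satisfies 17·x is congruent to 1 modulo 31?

31 = 1·17 + 14
17 = 1·14 + 3
14 = 4·3 + 2
3 = 1·2 + 1
2 = 2·1 + 0
Back-substituting gives 17·11 ≡ 1 (mod 31).

11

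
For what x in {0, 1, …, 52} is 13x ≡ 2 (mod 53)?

45

13⁻¹ ≡ 49 (mod 53) because 13·49 = 637 = 12·53 + 1.
So x ≡ 49·2 = 98 ≡ 45 (mod 53).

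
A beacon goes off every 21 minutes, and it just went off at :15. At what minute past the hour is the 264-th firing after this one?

264·21 = 5544.
5544 − 92·60 = 24, so 5544 ≡ 24 (mod 60).
(15 + 24) mod 60 = 39.

39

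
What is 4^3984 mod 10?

6

The units digit of 4^n cycles with period 2: 4, 6, …
3984 leaves remainder 0 on division by 2, so 4^3984 ends in 6.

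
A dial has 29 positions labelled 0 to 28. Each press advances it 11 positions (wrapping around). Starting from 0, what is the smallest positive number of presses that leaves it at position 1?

8

29 = 2·11 + 7
11 = 1·7 + 4
7 = 1·4 + 3
4 = 1·3 + 1
3 = 3·1 + 0
Back-substituting gives 11·8 ≡ 1 (mod 29).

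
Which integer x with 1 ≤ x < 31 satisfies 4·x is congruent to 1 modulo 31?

8

31 = 7·4 + 3
4 = 1·3 + 1
3 = 3·1 + 0
Back-substituting gives 4·8 ≡ 1 (mod 31).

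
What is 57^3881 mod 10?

7

Last digits of 7^n: 7, 9, 3, 1 (period 4).
3881 leaves remainder 1 on division by 4, so 57^3881 ends in 7.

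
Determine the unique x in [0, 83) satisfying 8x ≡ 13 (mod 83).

The inverse of 8 mod 83 is 52 (since 8·52 = 416 ≡ 1).
So x ≡ 52·13 = 676 ≡ 12 (mod 83).
Check: 8·12 = 96 = 1·83 + 13.

12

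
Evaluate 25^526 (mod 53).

47

Square-and-reduce mod 53: 25^1≡25, 25^2≡42, 25^4≡15, 25^8≡13, 25^16≡10, 25^32≡47, 25^64≡36, 25^128≡24, 25^256≡46, 25^512≡49.
Since 526 = 2 + 4 + 8 + 512 in binary, 25^526 ≡ 42·15·13·49 ≡ 47 (mod 53).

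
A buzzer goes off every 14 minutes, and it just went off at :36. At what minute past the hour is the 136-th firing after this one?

136·14 = 1904.
Dividing 1904 by 60 gives quotient 31 and remainder 44.
(36 + 44) mod 60 = 20.

20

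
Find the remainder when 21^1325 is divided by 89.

69

Square-and-reduce mod 89: 21^1≡21, 21^2≡85, 21^4≡16, 21^8≡78, 21^16≡32, 21^32≡45, 21^64≡67, 21^128≡39, 21^256≡8, 21^512≡64, 21^1024≡2.
Since 1325 = 1 + 4 + 8 + 32 + 256 + 1024 in binary, 21^1325 ≡ 21·16·78·45·8·2 ≡ 69 (mod 89).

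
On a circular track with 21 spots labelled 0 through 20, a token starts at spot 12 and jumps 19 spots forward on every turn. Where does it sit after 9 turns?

15

9·19 = 171.
171 − 8·21 = 3, so 171 ≡ 3 (mod 21).
(12 + 3) mod 21 = 15.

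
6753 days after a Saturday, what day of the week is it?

6753 = 964·7 + 5, so 6753 mod 7 = 5.
Saturday + 5 days → Thursday.

Thursday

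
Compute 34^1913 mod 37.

Successive squares of 34 mod 37: 34^1≡34, 34^2≡9, 34^4≡7, 34^8≡12, 34^16≡33, 34^32≡16, 34^64≡34, 34^128≡9, 34^256≡7, 34^512≡12, 34^1024≡33.
1913 = 1 + 8 + 16 + 32 + 64 + 256 + 512 + 1024, so 34^1913 ≡ 34·12·33·16·34·7·12·33 ≡ 16 (mod 37).

16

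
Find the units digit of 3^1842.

Powers of 3 mod 10 repeat with period 4: 3, 9, 7, 1.
1842 mod 4 = 2, so the last digit matches 3^2 = 9.

9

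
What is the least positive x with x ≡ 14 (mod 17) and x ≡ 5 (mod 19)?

252

x ≡ 14 (mod 17) gives x ∈ {14, 31, 48, 65, 82, 99, 116, 133, …}.
The first of these with x mod 19 = 5 is 252.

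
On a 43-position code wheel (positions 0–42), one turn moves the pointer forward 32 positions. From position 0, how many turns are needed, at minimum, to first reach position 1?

39

32·39 = 1248 = 29·43 + 1, so 32⁻¹ ≡ 39 (mod 43).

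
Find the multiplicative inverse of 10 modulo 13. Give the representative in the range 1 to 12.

10·4 = 40 = 3·13 + 1, so 10⁻¹ ≡ 4 (mod 13).

4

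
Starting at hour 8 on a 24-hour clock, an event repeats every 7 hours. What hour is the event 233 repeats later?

233·7 = 1631.
1631 = 67·24 + 23, so 1631 mod 24 = 23.
(8 + 23) mod 24 = 7.

7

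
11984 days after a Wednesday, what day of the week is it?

Dividing 11984 by 7 gives quotient 1712 and remainder 0.
Wednesday + 0 days → Wednesday.

Wednesday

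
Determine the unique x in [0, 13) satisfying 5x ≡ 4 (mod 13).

The inverse of 5 mod 13 is 8 (since 5·8 = 40 ≡ 1).
Multiplying both sides by 8: x ≡ 8·4 = 32 ≡ 6 (mod 13).
Check: 5·6 = 30 = 2·13 + 4.

6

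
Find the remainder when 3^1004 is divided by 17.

4

Square-and-reduce mod 17: 3^1≡3, 3^2≡9, 3^4≡13, 3^8≡16, 3^16≡1, 3^32≡1, 3^64≡1, 3^128≡1, 3^256≡1, 3^512≡1.
Since 1004 = 4 + 8 + 32 + 64 + 128 + 256 + 512 in binary, 3^1004 ≡ 13·16·1·1·1·1·1 ≡ 4 (mod 17).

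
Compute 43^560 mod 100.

1

Square-and-reduce mod 100: 43^1≡43, 43^2≡49, 43^4≡1, 43^8≡1, 43^16≡1, 43^32≡1, 43^64≡1, 43^128≡1, 43^256≡1, 43^512≡1.
Since 560 = 16 + 32 + 512 in binary, 43^560 ≡ 1·1·1 ≡ 1 (mod 100).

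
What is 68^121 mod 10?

8

The units digit of 68^n cycles with period 4: 8, 4, 2, 6, …
121 mod 4 = 1, so the last digit matches 8^1 = 8.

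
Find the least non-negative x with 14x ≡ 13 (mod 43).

14⁻¹ ≡ 40 (mod 43) because 14·40 = 560 = 13·43 + 1.
Multiplying both sides by 40: x ≡ 40·13 = 520 ≡ 4 (mod 43).
Check: 14·4 = 56 = 1·43 + 13.

4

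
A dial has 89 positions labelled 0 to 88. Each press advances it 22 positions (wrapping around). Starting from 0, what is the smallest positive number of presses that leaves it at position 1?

22·85 = 1870 = 21·89 + 1, so 22⁻¹ ≡ 85 (mod 89).

85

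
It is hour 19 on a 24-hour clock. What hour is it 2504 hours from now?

2504 − 104·24 = 8, so 2504 ≡ 8 (mod 24).
(19 + 8) mod 24 = 3.

3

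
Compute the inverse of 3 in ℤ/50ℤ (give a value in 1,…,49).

17

3·17 = 51 = 1·50 + 1, so 3⁻¹ ≡ 17 (mod 50).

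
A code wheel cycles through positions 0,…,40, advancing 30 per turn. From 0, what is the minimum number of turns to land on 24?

9

30⁻¹ ≡ 26 (mod 41) because 30·26 = 780 = 19·41 + 1.
So x ≡ 26·24 = 624 ≡ 9 (mod 41).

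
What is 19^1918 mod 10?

1

Last digits of 9^n: 9, 1 (period 2).
1918 leaves remainder 0 on division by 2, so 19^1918 ends in 1.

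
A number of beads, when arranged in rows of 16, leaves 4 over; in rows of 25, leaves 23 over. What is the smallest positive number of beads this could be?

x ≡ 4 (mod 16) gives x ∈ {4, 20, 36, 52, 68, 84, 100, 116, …}.
The first of these with x mod 25 = 23 is 148.

148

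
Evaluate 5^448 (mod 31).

By repeated squaring mod 31: 5^1≡5, 5^2≡25, 5^4≡5, 5^8≡25, 5^16≡5, 5^32≡25, 5^64≡5, 5^128≡25, 5^256≡5.
Since 448 = 64 + 128 + 256 in binary, 5^448 ≡ 5·25·5 ≡ 5 (mod 31).

5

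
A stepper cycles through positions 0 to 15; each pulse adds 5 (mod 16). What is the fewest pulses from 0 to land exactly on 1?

13

5·13 = 65 = 4·16 + 1, so 5⁻¹ ≡ 13 (mod 16).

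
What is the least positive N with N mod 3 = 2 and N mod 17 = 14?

Since 17·2 ≡ 1 (mod 3), take x = 14 + 17·((2−14)·2 mod 3) = 14 + 17·0 = 14.
Check: 14 mod 3 = 2, 14 mod 17 = 14.

14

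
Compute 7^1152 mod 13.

1

Square-and-reduce mod 13: 7^1≡7, 7^2≡10, 7^4≡9, 7^8≡3, 7^16≡9, 7^32≡3, 7^64≡9, 7^128≡3, 7^256≡9, 7^512≡3, 7^1024≡9.
Since 1152 = 128 + 1024 in binary, 7^1152 ≡ 3·9 ≡ 1 (mod 13).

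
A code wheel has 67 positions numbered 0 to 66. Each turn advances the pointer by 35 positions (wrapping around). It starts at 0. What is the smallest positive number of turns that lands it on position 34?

35⁻¹ ≡ 23 (mod 67) because 35·23 = 805 = 12·67 + 1.
Multiplying both sides by 23: x ≡ 23·34 = 782 ≡ 45 (mod 67).

45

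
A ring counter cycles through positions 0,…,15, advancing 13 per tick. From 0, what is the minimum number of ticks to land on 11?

7

The inverse of 13 mod 16 is 5 (since 13·5 = 65 ≡ 1).
Multiplying both sides by 5: x ≡ 5·11 = 55 ≡ 7 (mod 16).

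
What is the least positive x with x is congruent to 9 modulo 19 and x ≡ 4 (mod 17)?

123

x ≡ 4 (mod 17) gives x ∈ {4, 21, 38, 55, 72, 89, 106, 123}.
The first of these with x mod 19 = 9 is 123.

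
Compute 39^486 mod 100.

Square-and-reduce mod 100: 39^1≡39, 39^2≡21, 39^4≡41, 39^8≡81, 39^16≡61, 39^32≡21, 39^64≡41, 39^128≡81, 39^256≡61.
Since 486 = 2 + 4 + 32 + 64 + 128 + 256 in binary, 39^486 ≡ 21·41·21·41·81·61 ≡ 61 (mod 100).

61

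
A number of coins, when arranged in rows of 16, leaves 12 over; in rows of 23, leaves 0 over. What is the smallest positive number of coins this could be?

92

x ≡ 12 (mod 16) gives x ∈ {12, 28, 44, 60, 76, 92}.
The first of these with x mod 23 = 0 is 92.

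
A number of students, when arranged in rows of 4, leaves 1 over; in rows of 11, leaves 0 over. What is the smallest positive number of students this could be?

33

x ≡ 1 (mod 4) gives x ∈ {1, 5, 9, 13, 17, 21, 25, 29, …}.
The first of these with x mod 11 = 0 is 33.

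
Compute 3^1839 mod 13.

Square-and-reduce mod 13: 3^1≡3, 3^2≡9, 3^4≡3, 3^8≡9, 3^16≡3, 3^32≡9, 3^64≡3, 3^128≡9, 3^256≡3, 3^512≡9, 3^1024≡3.
Since 1839 = 1 + 2 + 4 + 8 + 32 + 256 + 512 + 1024 in binary, 3^1839 ≡ 3·9·3·9·9·3·9·3 ≡ 1 (mod 13).

1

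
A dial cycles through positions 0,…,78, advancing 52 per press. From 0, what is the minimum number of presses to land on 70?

The inverse of 52 mod 79 is 38 (since 52·38 = 1976 ≡ 1).
So x ≡ 38·70 = 2660 ≡ 53 (mod 79).
Check: 52·53 = 2756 = 34·79 + 70.

53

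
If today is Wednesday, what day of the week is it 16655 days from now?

16655 mod 7 = 2 (since 2379·7 = 16653).
Wednesday + 2 days → Friday.

Friday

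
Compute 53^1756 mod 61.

Square-and-reduce mod 61: 53^1≡53, 53^2≡3, 53^4≡9, 53^8≡20, 53^16≡34, 53^32≡58, 53^64≡9, 53^128≡20, 53^256≡34, 53^512≡58, 53^1024≡9.
Since 1756 = 4 + 8 + 16 + 64 + 128 + 512 + 1024 in binary, 53^1756 ≡ 9·20·34·9·20·58·9 ≡ 34 (mod 61).

34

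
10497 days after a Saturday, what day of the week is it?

Wednesday

10497 = 1499·7 + 4, so 10497 mod 7 = 4.
Saturday + 4 days → Wednesday.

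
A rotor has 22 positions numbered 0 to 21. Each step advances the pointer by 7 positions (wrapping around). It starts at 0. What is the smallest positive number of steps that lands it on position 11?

11

The inverse of 7 mod 22 is 19 (since 7·19 = 133 ≡ 1).
So x ≡ 19·11 = 209 ≡ 11 (mod 22).
Check: 7·11 = 77 = 3·22 + 11.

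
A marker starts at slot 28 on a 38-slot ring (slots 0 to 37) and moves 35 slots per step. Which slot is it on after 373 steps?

373·35 = 13055.
13055 − 343·38 = 21, so 13055 ≡ 21 (mod 38).
(28 + 21) mod 38 = 11.

11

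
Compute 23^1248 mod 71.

By repeated squaring mod 71: 23^1≡23, 23^2≡32, 23^4≡30, 23^8≡48, 23^16≡32, 23^32≡30, 23^64≡48, 23^128≡32, 23^256≡30, 23^512≡48, 23^1024≡32.
1248 = 32 + 64 + 128 + 1024, so 23^1248 ≡ 30·48·32·32 ≡ 32 (mod 71).

32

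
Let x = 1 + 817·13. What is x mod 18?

2

817·13 = 10621.
10621 − 590·18 = 1, so 10621 ≡ 1 (mod 18).
(1 + 1) mod 18 = 2.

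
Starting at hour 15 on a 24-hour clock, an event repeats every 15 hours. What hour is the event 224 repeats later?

15

224·15 = 3360.
3360 − 140·24 = 0, so 3360 ≡ 0 (mod 24).
(15 + 0) mod 24 = 15.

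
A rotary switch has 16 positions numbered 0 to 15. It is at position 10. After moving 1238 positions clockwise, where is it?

0

1238 mod 16 = 6 (since 77·16 = 1232).
(10 + 6) mod 16 = 0.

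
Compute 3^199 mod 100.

Successive squares of 3 mod 100: 3^1≡3, 3^2≡9, 3^4≡81, 3^8≡61, 3^16≡21, 3^32≡41, 3^64≡81, 3^128≡61.
Since 199 = 1 + 2 + 4 + 64 + 128 in binary, 3^199 ≡ 3·9·81·81·61 ≡ 67 (mod 100).

67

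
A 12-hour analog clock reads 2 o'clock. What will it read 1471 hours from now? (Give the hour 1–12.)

1471 = 122·12 + 7, so 1471 mod 12 = 7.
2 + 7 → 9 on a 12-hour dial.

9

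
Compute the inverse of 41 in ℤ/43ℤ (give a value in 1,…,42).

43 = 1·41 + 2
41 = 20·2 + 1
2 = 2·1 + 0
Back-substituting gives 41·21 ≡ 1 (mod 43).

21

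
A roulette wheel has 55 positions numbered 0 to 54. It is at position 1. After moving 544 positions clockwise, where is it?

50

544 − 9·55 = 49, so 544 ≡ 49 (mod 55).
(1 + 49) mod 55 = 50.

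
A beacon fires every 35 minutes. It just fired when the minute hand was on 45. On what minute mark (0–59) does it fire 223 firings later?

50

223·35 = 7805.
7805 = 130·60 + 5, so 7805 mod 60 = 5.
(45 + 5) mod 60 = 50.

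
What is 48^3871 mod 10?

The units digit of 48^n cycles with period 4: 8, 4, 2, 6, …
3871 mod 4 = 3, so the last digit matches 8^3 = 2.

2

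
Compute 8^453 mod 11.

By repeated squaring mod 11: 8^1≡8, 8^2≡9, 8^4≡4, 8^8≡5, 8^16≡3, 8^32≡9, 8^64≡4, 8^128≡5, 8^256≡3.
Since 453 = 1 + 4 + 64 + 128 + 256 in binary, 8^453 ≡ 8·4·4·5·3 ≡ 6 (mod 11).

6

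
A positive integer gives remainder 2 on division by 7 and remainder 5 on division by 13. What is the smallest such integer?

44

Since 13·6 ≡ 1 (mod 7), take x = 5 + 13·((2−5)·6 mod 7) = 5 + 13·3 = 44.
Check: 44 mod 7 = 2, 44 mod 13 = 5.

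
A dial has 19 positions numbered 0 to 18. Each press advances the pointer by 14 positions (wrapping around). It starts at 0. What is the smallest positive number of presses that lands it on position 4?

The inverse of 14 mod 19 is 15 (since 14·15 = 210 ≡ 1).
So x ≡ 15·4 = 60 ≡ 3 (mod 19).
Check: 14·3 = 42 = 2·19 + 4.

3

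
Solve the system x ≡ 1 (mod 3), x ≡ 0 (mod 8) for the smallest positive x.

x ≡ 1 (mod 3) gives x ∈ {1, 4, 7, 10, 13, 16}.
The first of these with x mod 8 = 0 is 16.

16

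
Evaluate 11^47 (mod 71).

By repeated squaring mod 71: 11^1≡11, 11^2≡50, 11^4≡15, 11^8≡12, 11^16≡2, 11^32≡4.
Since 47 = 1 + 2 + 4 + 8 + 32 in binary, 11^47 ≡ 11·50·15·12·4 ≡ 33 (mod 71).

33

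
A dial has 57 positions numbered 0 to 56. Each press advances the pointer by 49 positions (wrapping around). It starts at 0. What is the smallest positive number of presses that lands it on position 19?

19

The inverse of 49 mod 57 is 7 (since 49·7 = 343 ≡ 1).
So x ≡ 7·19 = 133 ≡ 19 (mod 57).
Check: 49·19 = 931 = 16·57 + 19.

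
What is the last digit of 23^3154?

9

Last digits of 3^n: 3, 9, 7, 1 (period 4).
3154 leaves remainder 2 on division by 4, so 23^3154 ends in 9.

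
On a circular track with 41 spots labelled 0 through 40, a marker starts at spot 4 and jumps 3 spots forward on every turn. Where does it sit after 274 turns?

274·3 = 822.
Dividing 822 by 41 gives quotient 20 and remainder 2.
(4 + 2) mod 41 = 6.

6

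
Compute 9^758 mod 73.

By repeated squaring mod 73: 9^1≡9, 9^2≡8, 9^4≡64, 9^8≡8, 9^16≡64, 9^32≡8, 9^64≡64, 9^128≡8, 9^256≡64, 9^512≡8.
Since 758 = 2 + 4 + 16 + 32 + 64 + 128 + 512 in binary, 9^758 ≡ 8·64·64·8·64·8·8 ≡ 8 (mod 73).

8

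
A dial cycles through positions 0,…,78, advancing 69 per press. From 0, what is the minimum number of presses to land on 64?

41

69⁻¹ ≡ 71 (mod 79) because 69·71 = 4899 = 62·79 + 1.
So x ≡ 71·64 = 4544 ≡ 41 (mod 79).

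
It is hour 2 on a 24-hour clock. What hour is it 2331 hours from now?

2331 − 97·24 = 3, so 2331 ≡ 3 (mod 24).
(2 + 3) mod 24 = 5.

5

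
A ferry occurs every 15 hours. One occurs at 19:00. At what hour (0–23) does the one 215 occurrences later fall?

215·15 = 3225.
3225 − 134·24 = 9, so 3225 ≡ 9 (mod 24).
(19 + 9) mod 24 = 4.

4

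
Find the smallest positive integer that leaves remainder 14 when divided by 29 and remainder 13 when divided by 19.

507

x ≡ 13 (mod 19) gives x ∈ {13, 32, 51, 70, 89, 108, 127, 146, …}.
The first of these with x mod 29 = 14 is 507.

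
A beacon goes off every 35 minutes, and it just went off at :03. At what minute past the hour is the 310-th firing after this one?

310·35 = 10850.
Dividing 10850 by 60 gives quotient 180 and remainder 50.
(3 + 50) mod 60 = 53.

53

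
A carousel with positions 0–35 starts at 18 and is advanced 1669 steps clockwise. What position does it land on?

1669 − 46·36 = 13, so 1669 ≡ 13 (mod 36).
(18 + 13) mod 36 = 31.

31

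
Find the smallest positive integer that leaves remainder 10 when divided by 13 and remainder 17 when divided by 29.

x ≡ 10 (mod 13) gives x ∈ {10, 23, 36, 49, 62, 75}.
The first of these with x mod 29 = 17 is 75.

75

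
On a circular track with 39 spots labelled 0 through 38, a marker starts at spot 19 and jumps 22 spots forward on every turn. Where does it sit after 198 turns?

7

198·22 = 4356.
4356 mod 39 = 27 (since 111·39 = 4329).
(19 + 27) mod 39 = 7.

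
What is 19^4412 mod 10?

1

Last digits of 9^n: 9, 1 (period 2).
4412 mod 2 = 0, so the last digit matches 9^2 = 1.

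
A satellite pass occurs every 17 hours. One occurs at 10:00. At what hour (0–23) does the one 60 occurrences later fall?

60·17 = 1020.
Dividing 1020 by 24 gives quotient 42 and remainder 12.
(10 + 12) mod 24 = 22.

22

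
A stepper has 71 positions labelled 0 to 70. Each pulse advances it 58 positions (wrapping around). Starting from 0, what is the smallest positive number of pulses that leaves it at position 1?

71 = 1·58 + 13
58 = 4·13 + 6
13 = 2·6 + 1
6 = 6·1 + 0
Back-substituting gives 58·60 ≡ 1 (mod 71).

60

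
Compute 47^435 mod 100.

43

By repeated squaring mod 100: 47^1≡47, 47^2≡9, 47^4≡81, 47^8≡61, 47^16≡21, 47^32≡41, 47^64≡81, 47^128≡61, 47^256≡21.
Since 435 = 1 + 2 + 16 + 32 + 128 + 256 in binary, 47^435 ≡ 47·9·21·41·61·21 ≡ 43 (mod 100).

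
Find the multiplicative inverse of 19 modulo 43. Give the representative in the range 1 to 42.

43 = 2·19 + 5
19 = 3·5 + 4
5 = 1·4 + 1
4 = 4·1 + 0
Back-substituting gives 19·34 ≡ 1 (mod 43).

34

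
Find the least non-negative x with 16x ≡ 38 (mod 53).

16⁻¹ ≡ 10 (mod 53) because 16·10 = 160 = 3·53 + 1.
Multiplying both sides by 10: x ≡ 10·38 = 380 ≡ 9 (mod 53).

9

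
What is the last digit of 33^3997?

3

Last digits of 3^n: 3, 9, 7, 1 (period 4).
3997 mod 4 = 1, so the last digit matches 3^1 = 3.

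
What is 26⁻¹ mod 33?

33 = 1·26 + 7
26 = 3·7 + 5
7 = 1·5 + 2
5 = 2·2 + 1
2 = 2·1 + 0
Back-substituting gives 26·14 ≡ 1 (mod 33).

14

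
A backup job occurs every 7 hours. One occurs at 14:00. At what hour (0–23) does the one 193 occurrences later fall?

21

193·7 = 1351.
1351 mod 24 = 7 (since 56·24 = 1344).
(14 + 7) mod 24 = 21.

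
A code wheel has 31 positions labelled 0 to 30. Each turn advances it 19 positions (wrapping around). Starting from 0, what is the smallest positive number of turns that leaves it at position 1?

18

19·18 = 342 = 11·31 + 1, so 19⁻¹ ≡ 18 (mod 31).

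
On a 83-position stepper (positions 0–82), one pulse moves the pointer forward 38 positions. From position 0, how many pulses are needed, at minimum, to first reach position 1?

38·59 = 2242 = 27·83 + 1, so 38⁻¹ ≡ 59 (mod 83).

59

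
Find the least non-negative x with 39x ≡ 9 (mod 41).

16

39⁻¹ ≡ 20 (mod 41) because 39·20 = 780 = 19·41 + 1.
Multiplying both sides by 20: x ≡ 20·9 = 180 ≡ 16 (mod 41).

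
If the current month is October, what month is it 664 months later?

664 mod 12 = 4 (since 55·12 = 660).
October + 4 months → February.

February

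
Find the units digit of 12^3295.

8

Last digits of 2^n: 2, 4, 8, 6 (period 4).
3295 mod 4 = 3, so the last digit matches 2^3 = 8.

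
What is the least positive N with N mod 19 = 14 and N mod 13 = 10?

166

x ≡ 10 (mod 13) gives x ∈ {10, 23, 36, 49, 62, 75, 88, 101, …}.
The first of these with x mod 19 = 14 is 166.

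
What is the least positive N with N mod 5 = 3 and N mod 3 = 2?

8

x ≡ 2 (mod 3) gives x ∈ {2, 5, 8}.
The first of these with x mod 5 = 3 is 8.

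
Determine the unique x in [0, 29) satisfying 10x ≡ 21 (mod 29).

10⁻¹ ≡ 3 (mod 29) because 10·3 = 30 = 1·29 + 1.
So x ≡ 3·21 = 63 ≡ 5 (mod 29).
Check: 10·5 = 50 = 1·29 + 21.

5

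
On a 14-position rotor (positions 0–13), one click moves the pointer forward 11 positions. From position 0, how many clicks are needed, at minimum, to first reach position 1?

14 = 1·11 + 3
11 = 3·3 + 2
3 = 1·2 + 1
2 = 2·1 + 0
Back-substituting gives 11·9 ≡ 1 (mod 14).

9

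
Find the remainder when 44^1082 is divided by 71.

40

Square-and-reduce mod 71: 44^1≡44, 44^2≡19, 44^4≡6, 44^8≡36, 44^16≡18, 44^32≡40, 44^64≡38, 44^128≡24, 44^256≡8, 44^512≡64, 44^1024≡49.
1082 = 2 + 8 + 16 + 32 + 1024, so 44^1082 ≡ 19·36·18·40·49 ≡ 40 (mod 71).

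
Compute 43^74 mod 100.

Square-and-reduce mod 100: 43^1≡43, 43^2≡49, 43^4≡1, 43^8≡1, 43^16≡1, 43^32≡1, 43^64≡1.
Since 74 = 2 + 8 + 64 in binary, 43^74 ≡ 49·1·1 ≡ 49 (mod 100).

49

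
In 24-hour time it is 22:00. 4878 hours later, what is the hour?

4

4878 = 203·24 + 6, so 4878 mod 24 = 6.
(22 + 6) mod 24 = 4.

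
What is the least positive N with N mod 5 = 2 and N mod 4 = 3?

7

x ≡ 3 (mod 4) gives x ∈ {3, 7}.
The first of these with x mod 5 = 2 is 7.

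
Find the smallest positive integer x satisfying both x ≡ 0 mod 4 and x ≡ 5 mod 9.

32

x ≡ 0 (mod 4) gives x ∈ {0, 4, 8, 12, 16, 20, 24, 28, …}.
The first of these with x mod 9 = 5 is 32.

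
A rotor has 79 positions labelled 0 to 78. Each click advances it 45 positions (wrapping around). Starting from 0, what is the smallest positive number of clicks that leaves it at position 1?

45·72 = 3240 = 41·79 + 1, so 45⁻¹ ≡ 72 (mod 79).

72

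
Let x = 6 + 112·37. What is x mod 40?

112·37 = 4144.
Dividing 4144 by 40 gives quotient 103 and remainder 24.
(6 + 24) mod 40 = 30.

30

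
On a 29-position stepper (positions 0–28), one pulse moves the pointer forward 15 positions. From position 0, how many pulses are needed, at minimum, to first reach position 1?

2

15·2 = 30 = 1·29 + 1, so 15⁻¹ ≡ 2 (mod 29).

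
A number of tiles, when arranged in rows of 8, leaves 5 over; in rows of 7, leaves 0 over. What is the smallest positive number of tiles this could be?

x ≡ 0 (mod 7) gives x ∈ {0, 7, 14, 21}.
The first of these with x mod 8 = 5 is 21.

21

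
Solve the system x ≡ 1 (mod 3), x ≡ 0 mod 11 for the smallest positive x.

Since 11·2 ≡ 1 (mod 3), take x = 0 + 11·((1−0)·2 mod 3) = 0 + 11·2 = 22.
Check: 22 mod 3 = 1, 22 mod 11 = 0.

22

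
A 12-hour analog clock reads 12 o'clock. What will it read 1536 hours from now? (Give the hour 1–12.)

Dividing 1536 by 12 gives quotient 128 and remainder 0.
12 + 0 → 12 on a 12-hour dial.

12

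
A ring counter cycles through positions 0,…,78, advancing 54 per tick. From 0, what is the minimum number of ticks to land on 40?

30

The inverse of 54 mod 79 is 60 (since 54·60 = 3240 ≡ 1).
Multiplying both sides by 60: x ≡ 60·40 = 2400 ≡ 30 (mod 79).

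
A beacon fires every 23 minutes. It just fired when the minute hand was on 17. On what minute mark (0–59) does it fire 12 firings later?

53

12·23 = 276.
Dividing 276 by 60 gives quotient 4 and remainder 36.
(17 + 36) mod 60 = 53.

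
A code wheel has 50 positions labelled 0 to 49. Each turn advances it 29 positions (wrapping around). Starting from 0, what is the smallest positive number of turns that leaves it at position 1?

19

50 = 1·29 + 21
29 = 1·21 + 8
21 = 2·8 + 5
8 = 1·5 + 3
5 = 1·3 + 2
3 = 1·2 + 1
2 = 2·1 + 0
Back-substituting gives 29·19 ≡ 1 (mod 50).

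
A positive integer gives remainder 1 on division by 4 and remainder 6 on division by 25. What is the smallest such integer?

x ≡ 1 (mod 4) gives x ∈ {1, 5, 9, 13, 17, 21, 25, 29, …}.
The first of these with x mod 25 = 6 is 81.

81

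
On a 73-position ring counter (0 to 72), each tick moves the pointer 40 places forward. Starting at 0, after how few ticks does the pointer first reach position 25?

The inverse of 40 mod 73 is 42 (since 40·42 = 1680 ≡ 1).
So x ≡ 42·25 = 1050 ≡ 28 (mod 73).

28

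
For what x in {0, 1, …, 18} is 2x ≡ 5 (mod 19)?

The inverse of 2 mod 19 is 10 (since 2·10 = 20 ≡ 1).
So x ≡ 10·5 = 50 ≡ 12 (mod 19).

12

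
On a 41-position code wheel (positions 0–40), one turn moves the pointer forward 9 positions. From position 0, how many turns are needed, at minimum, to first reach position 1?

41 = 4·9 + 5
9 = 1·5 + 4
5 = 1·4 + 1
4 = 4·1 + 0
Back-substituting gives 9·32 ≡ 1 (mod 41).

32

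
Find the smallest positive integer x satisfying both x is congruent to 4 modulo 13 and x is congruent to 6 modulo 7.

69

x ≡ 6 (mod 7) gives x ∈ {6, 13, 20, 27, 34, 41, 48, 55, …}.
The first of these with x mod 13 = 4 is 69.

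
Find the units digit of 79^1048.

The units digit of 79^n cycles with period 2: 9, 1, …
1048 leaves remainder 0 on division by 2, so 79^1048 ends in 1.

1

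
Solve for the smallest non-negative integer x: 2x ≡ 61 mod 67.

The inverse of 2 mod 67 is 34 (since 2·34 = 68 ≡ 1).
So x ≡ 34·61 = 2074 ≡ 64 (mod 67).
Check: 2·64 = 128 = 1·67 + 61.

64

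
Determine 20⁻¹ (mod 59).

59 = 2·20 + 19
20 = 1·19 + 1
19 = 19·1 + 0
Back-substituting gives 20·3 ≡ 1 (mod 59).

3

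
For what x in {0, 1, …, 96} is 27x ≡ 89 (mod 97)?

50

The inverse of 27 mod 97 is 18 (since 27·18 = 486 ≡ 1).
So x ≡ 18·89 = 1602 ≡ 50 (mod 97).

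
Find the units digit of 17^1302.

Last digits of 7^n: 7, 9, 3, 1 (period 4).
1302 mod 4 = 2, so the last digit matches 7^2 = 9.

9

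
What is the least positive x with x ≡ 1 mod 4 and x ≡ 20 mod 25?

45

x ≡ 1 (mod 4) gives x ∈ {1, 5, 9, 13, 17, 21, 25, 29, …}.
The first of these with x mod 25 = 20 is 45.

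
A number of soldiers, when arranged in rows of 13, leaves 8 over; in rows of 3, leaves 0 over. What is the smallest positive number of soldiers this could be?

Since 3·9 ≡ 1 (mod 13), take x = 0 + 3·((8−0)·9 mod 13) = 0 + 3·7 = 21.
Check: 21 mod 13 = 8, 21 mod 3 = 0.

21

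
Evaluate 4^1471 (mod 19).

By repeated squaring mod 19: 4^1≡4, 4^2≡16, 4^4≡9, 4^8≡5, 4^16≡6, 4^32≡17, 4^64≡4, 4^128≡16, 4^256≡9, 4^512≡5, 4^1024≡6.
Since 1471 = 1 + 2 + 4 + 8 + 16 + 32 + 128 + 256 + 1024 in binary, 4^1471 ≡ 4·16·9·5·6·17·16·9·6 ≡ 9 (mod 19).

9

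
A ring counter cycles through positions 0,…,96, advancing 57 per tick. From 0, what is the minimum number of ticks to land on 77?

49

57⁻¹ ≡ 80 (mod 97) because 57·80 = 4560 = 47·97 + 1.
Multiplying both sides by 80: x ≡ 80·77 = 6160 ≡ 49 (mod 97).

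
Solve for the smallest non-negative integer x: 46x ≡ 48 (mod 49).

The inverse of 46 mod 49 is 16 (since 46·16 = 736 ≡ 1).
Multiplying both sides by 16: x ≡ 16·48 = 768 ≡ 33 (mod 49).
Check: 46·33 = 1518 = 30·49 + 48.

33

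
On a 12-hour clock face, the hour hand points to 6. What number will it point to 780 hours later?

6

780 = 65·12 + 0, so 780 mod 12 = 0.
6 + 0 → 6 on a 12-hour dial.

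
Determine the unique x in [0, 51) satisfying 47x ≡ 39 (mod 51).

3

The inverse of 47 mod 51 is 38 (since 47·38 = 1786 ≡ 1).
So x ≡ 38·39 = 1482 ≡ 3 (mod 51).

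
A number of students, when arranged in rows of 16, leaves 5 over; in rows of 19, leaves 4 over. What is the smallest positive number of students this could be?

213

x ≡ 5 (mod 16) gives x ∈ {5, 21, 37, 53, 69, 85, 101, 117, …}.
The first of these with x mod 19 = 4 is 213.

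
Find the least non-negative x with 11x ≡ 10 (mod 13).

8

11⁻¹ ≡ 6 (mod 13) because 11·6 = 66 = 5·13 + 1.
Multiplying both sides by 6: x ≡ 6·10 = 60 ≡ 8 (mod 13).
Check: 11·8 = 88 = 6·13 + 10.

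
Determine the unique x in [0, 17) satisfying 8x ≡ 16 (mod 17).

2

8⁻¹ ≡ 15 (mod 17) because 8·15 = 120 = 7·17 + 1.
So x ≡ 15·16 = 240 ≡ 2 (mod 17).
Check: 8·2 = 16 = 0·17 + 16.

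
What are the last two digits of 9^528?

21

By repeated squaring mod 100: 9^1≡9, 9^2≡81, 9^4≡61, 9^8≡21, 9^16≡41, 9^32≡81, 9^64≡61, 9^128≡21, 9^256≡41, 9^512≡81.
Since 528 = 16 + 512 in binary, 9^528 ≡ 41·81 ≡ 21 (mod 100).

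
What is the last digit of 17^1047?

3

Powers of 7 mod 10 repeat with period 4: 7, 9, 3, 1.
1047 mod 4 = 3, so the last digit matches 7^3 = 3.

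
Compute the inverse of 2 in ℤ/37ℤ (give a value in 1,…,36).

37 = 18·2 + 1
2 = 2·1 + 0
Back-substituting gives 2·19 ≡ 1 (mod 37).

19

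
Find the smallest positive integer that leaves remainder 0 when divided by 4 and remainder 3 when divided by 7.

24

x ≡ 0 (mod 4) gives x ∈ {0, 4, 8, 12, 16, 20, 24}.
The first of these with x mod 7 = 3 is 24.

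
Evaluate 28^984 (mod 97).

75

Successive squares of 28 mod 97: 28^1≡28, 28^2≡8, 28^4≡64, 28^8≡22, 28^16≡96, 28^32≡1, 28^64≡1, 28^128≡1, 28^256≡1, 28^512≡1.
984 = 8 + 16 + 64 + 128 + 256 + 512, so 28^984 ≡ 22·96·1·1·1·1 ≡ 75 (mod 97).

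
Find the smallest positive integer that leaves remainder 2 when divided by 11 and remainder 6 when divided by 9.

x ≡ 6 (mod 9) gives x ∈ {6, 15, 24}.
The first of these with x mod 11 = 2 is 24.

24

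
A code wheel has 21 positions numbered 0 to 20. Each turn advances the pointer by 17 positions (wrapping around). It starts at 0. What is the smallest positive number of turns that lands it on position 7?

14

The inverse of 17 mod 21 is 5 (since 17·5 = 85 ≡ 1).
Multiplying both sides by 5: x ≡ 5·7 = 35 ≡ 14 (mod 21).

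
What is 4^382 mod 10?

Powers of 4 mod 10 repeat with period 2: 4, 6.
382 mod 2 = 0, so the last digit matches 4^2 = 6.

6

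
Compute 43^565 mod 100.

Square-and-reduce mod 100: 43^1≡43, 43^2≡49, 43^4≡1, 43^8≡1, 43^16≡1, 43^32≡1, 43^64≡1, 43^128≡1, 43^256≡1, 43^512≡1.
565 = 1 + 4 + 16 + 32 + 512, so 43^565 ≡ 43·1·1·1·1 ≡ 43 (mod 100).

43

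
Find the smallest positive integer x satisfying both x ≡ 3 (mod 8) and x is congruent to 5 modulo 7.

19

Since 7·7 ≡ 1 (mod 8), take x = 5 + 7·((3−5)·7 mod 8) = 5 + 7·2 = 19.
Check: 19 mod 8 = 3, 19 mod 7 = 5.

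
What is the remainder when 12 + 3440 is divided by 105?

92

Dividing 3440 by 105 gives quotient 32 and remainder 80.
(12 + 80) mod 105 = 92.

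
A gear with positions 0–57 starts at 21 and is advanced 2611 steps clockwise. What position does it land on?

22

2611 mod 58 = 1 (since 45·58 = 2610).
(21 + 1) mod 58 = 22.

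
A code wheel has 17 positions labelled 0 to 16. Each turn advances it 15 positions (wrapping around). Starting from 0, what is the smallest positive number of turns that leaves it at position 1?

15·8 = 120 = 7·17 + 1, so 15⁻¹ ≡ 8 (mod 17).

8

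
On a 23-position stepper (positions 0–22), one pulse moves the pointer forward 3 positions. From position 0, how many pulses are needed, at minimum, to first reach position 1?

3·8 = 24 = 1·23 + 1, so 3⁻¹ ≡ 8 (mod 23).

8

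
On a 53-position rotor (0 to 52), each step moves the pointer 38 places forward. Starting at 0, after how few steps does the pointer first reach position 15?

The inverse of 38 mod 53 is 7 (since 38·7 = 266 ≡ 1).
Multiplying both sides by 7: x ≡ 7·15 = 105 ≡ 52 (mod 53).

52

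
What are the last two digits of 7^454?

Square-and-reduce mod 100: 7^1≡7, 7^2≡49, 7^4≡1, 7^8≡1, 7^16≡1, 7^32≡1, 7^64≡1, 7^128≡1, 7^256≡1.
454 = 2 + 4 + 64 + 128 + 256, so 7^454 ≡ 49·1·1·1·1 ≡ 49 (mod 100).

49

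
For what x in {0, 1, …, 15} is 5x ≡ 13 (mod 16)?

9

5⁻¹ ≡ 13 (mod 16) because 5·13 = 65 = 4·16 + 1.
So x ≡ 13·13 = 169 ≡ 9 (mod 16).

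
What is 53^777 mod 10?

3

Last digits of 3^n: 3, 9, 7, 1 (period 4).
777 leaves remainder 1 on division by 4, so 53^777 ends in 3.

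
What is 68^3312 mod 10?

Powers of 8 mod 10 repeat with period 4: 8, 4, 2, 6.
3312 leaves remainder 0 on division by 4, so 68^3312 ends in 6.

6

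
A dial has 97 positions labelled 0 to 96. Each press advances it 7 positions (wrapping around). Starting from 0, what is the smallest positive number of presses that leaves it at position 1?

14

7·14 = 98 = 1·97 + 1, so 7⁻¹ ≡ 14 (mod 97).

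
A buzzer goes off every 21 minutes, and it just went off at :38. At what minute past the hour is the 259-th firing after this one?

259·21 = 5439.
Dividing 5439 by 60 gives quotient 90 and remainder 39.
(38 + 39) mod 60 = 17.

17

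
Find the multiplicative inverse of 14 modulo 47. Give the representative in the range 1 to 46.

14·37 = 518 = 11·47 + 1, so 14⁻¹ ≡ 37 (mod 47).

37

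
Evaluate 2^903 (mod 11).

8

By repeated squaring mod 11: 2^1≡2, 2^2≡4, 2^4≡5, 2^8≡3, 2^16≡9, 2^32≡4, 2^64≡5, 2^128≡3, 2^256≡9, 2^512≡4.
903 = 1 + 2 + 4 + 128 + 256 + 512, so 2^903 ≡ 2·4·5·3·9·4 ≡ 8 (mod 11).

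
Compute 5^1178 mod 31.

By repeated squaring mod 31: 5^1≡5, 5^2≡25, 5^4≡5, 5^8≡25, 5^16≡5, 5^32≡25, 5^64≡5, 5^128≡25, 5^256≡5, 5^512≡25, 5^1024≡5.
Since 1178 = 2 + 8 + 16 + 128 + 1024 in binary, 5^1178 ≡ 25·25·5·25·5 ≡ 25 (mod 31).

25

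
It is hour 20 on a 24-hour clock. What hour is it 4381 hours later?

9

4381 − 182·24 = 13, so 4381 ≡ 13 (mod 24).
(20 + 13) mod 24 = 9.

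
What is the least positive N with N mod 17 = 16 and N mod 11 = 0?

33

x ≡ 0 (mod 11) gives x ∈ {0, 11, 22, 33}.
The first of these with x mod 17 = 16 is 33.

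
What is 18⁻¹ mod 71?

18·4 = 72 = 1·71 + 1, so 18⁻¹ ≡ 4 (mod 71).

4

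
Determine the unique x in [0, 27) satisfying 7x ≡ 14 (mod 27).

2

7⁻¹ ≡ 4 (mod 27) because 7·4 = 28 = 1·27 + 1.
Multiplying both sides by 4: x ≡ 4·14 = 56 ≡ 2 (mod 27).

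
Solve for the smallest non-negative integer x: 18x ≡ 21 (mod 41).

8

The inverse of 18 mod 41 is 16 (since 18·16 = 288 ≡ 1).
Multiplying both sides by 16: x ≡ 16·21 = 336 ≡ 8 (mod 41).
Check: 18·8 = 144 = 3·41 + 21.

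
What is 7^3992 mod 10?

1

The units digit of 7^n cycles with period 4: 7, 9, 3, 1, …
3992 mod 4 = 0, so the last digit matches 7^4 = 1.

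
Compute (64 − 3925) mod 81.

3925 − 48·81 = 37, so 3925 ≡ 37 (mod 81).
(64 − 37) mod 81 = 27.

27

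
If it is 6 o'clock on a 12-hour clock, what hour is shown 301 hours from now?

7

Dividing 301 by 12 gives quotient 25 and remainder 1.
6 + 1 → 7 on a 12-hour dial.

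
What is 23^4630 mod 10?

9

Last digits of 3^n: 3, 9, 7, 1 (period 4).
4630 leaves remainder 2 on division by 4, so 23^4630 ends in 9.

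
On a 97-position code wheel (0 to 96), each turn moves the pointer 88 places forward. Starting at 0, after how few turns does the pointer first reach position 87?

88⁻¹ ≡ 43 (mod 97) because 88·43 = 3784 = 39·97 + 1.
Multiplying both sides by 43: x ≡ 43·87 = 3741 ≡ 55 (mod 97).

55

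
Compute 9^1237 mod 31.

Successive squares of 9 mod 31: 9^1≡9, 9^2≡19, 9^4≡20, 9^8≡28, 9^16≡9, 9^32≡19, 9^64≡20, 9^128≡28, 9^256≡9, 9^512≡19, 9^1024≡20.
Since 1237 = 1 + 4 + 16 + 64 + 128 + 1024 in binary, 9^1237 ≡ 9·20·9·20·28·20 ≡ 10 (mod 31).

10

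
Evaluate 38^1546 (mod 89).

10

By repeated squaring mod 89: 38^1≡38, 38^2≡20, 38^4≡44, 38^8≡67, 38^16≡39, 38^32≡8, 38^64≡64, 38^128≡2, 38^256≡4, 38^512≡16, 38^1024≡78.
1546 = 2 + 8 + 512 + 1024, so 38^1546 ≡ 20·67·16·78 ≡ 10 (mod 89).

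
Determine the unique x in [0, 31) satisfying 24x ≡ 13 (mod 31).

7

The inverse of 24 mod 31 is 22 (since 24·22 = 528 ≡ 1).
Multiplying both sides by 22: x ≡ 22·13 = 286 ≡ 7 (mod 31).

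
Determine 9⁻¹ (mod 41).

9·32 = 288 = 7·41 + 1, so 9⁻¹ ≡ 32 (mod 41).

32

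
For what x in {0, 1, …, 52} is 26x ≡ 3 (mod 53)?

26⁻¹ ≡ 51 (mod 53) because 26·51 = 1326 = 25·53 + 1.
Multiplying both sides by 51: x ≡ 51·3 = 153 ≡ 47 (mod 53).
Check: 26·47 = 1222 = 23·53 + 3.

47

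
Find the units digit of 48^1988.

6

Powers of 8 mod 10 repeat with period 4: 8, 4, 2, 6.
1988 leaves remainder 0 on division by 4, so 48^1988 ends in 6.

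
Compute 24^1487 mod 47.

21

By repeated squaring mod 47: 24^1≡24, 24^2≡12, 24^4≡3, 24^8≡9, 24^16≡34, 24^32≡28, 24^64≡32, 24^128≡37, 24^256≡6, 24^512≡36, 24^1024≡27.
Since 1487 = 1 + 2 + 4 + 8 + 64 + 128 + 256 + 1024 in binary, 24^1487 ≡ 24·12·3·9·32·37·6·27 ≡ 21 (mod 47).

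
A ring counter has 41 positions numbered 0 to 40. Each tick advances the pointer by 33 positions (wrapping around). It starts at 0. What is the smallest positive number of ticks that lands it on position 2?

10

The inverse of 33 mod 41 is 5 (since 33·5 = 165 ≡ 1).
Multiplying both sides by 5: x ≡ 5·2 = 10 ≡ 10 (mod 41).
Check: 33·10 = 330 = 8·41 + 2.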